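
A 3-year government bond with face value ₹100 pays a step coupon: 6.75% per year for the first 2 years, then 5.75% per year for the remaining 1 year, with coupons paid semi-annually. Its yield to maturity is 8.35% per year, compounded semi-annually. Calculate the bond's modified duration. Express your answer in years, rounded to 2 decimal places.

Periodic yield y = 0.04175. First find Macaulay duration:
  t   CF        PV=CF/(1+0.04175)^t    t·PV
  1        3.375         3.2397         3.2397
  2        3.375         3.1099         6.2198
  3        3.375         2.9853         8.9558
  4        3.375         2.8656        11.4625
  5        2.875         2.3433        11.7163
  6      102.875        80.4876       482.9254
  Σ                     95.0314       524.5195
P = 95.0314; Macaulay duration = 524.5195 / 95.0314 = 5.51944 half-year periods = 2.75972 years.
Modified duration = D_Mac / (1 + y) = 2.75972 / 1.04175 = 2.64912 years.

2.65 years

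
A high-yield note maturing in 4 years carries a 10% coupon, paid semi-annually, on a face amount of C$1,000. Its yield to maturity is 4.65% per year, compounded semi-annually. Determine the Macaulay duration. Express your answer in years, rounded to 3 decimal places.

3.452 years

Periodic yield y = 0.02325. Discount each cash flow and weight by its period:
  t   CF        PV=CF/(1+0.02325)^t    t·PV
  1        50.00        48.8639        48.8639
  2        50.00        47.7536        95.5073
  3        50.00        46.6686       140.0058
  4        50.00        45.6082       182.4328
  5        50.00        44.5719       222.8595
  6        50.00        43.5592       261.3550
  7        50.00        42.5694       297.9859
  8     1,050.00       873.6456     6,989.1645
  Σ                  1,193.2404     8,238.1747
Price P = Σ PV = 1,193.2404.
Macaulay duration = Σ(t·PV) / P = 8,238.1747 / 1,193.2404 = 6.90404 half-year periods.
In years: 6.90404 / 2 = 3.45202 years.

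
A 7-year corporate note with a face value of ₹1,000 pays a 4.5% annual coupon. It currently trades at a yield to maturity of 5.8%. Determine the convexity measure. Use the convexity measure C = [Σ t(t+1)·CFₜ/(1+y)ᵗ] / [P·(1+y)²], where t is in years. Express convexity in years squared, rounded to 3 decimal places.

41.736

With y = 0.058:
  t   CF        PV=CF/(1+0.058)^t    t·PV        t(t+1)·PV
  1        45.00        42.5331        42.5331          85.0662
  2        45.00        40.2014        80.4028         241.2084
  3        45.00        37.9975       113.9926         455.9705
  4        45.00        35.9145       143.6580         718.2900
  5        45.00        33.9457       169.7283       1,018.3696
  6        45.00        32.0847       192.5084       1,347.5590
  7     1,045.00       704.2334     4,929.6338      39,437.0702
  Σ                    926.9103     5,672.4570      43,303.5339
P = 926.9103.
Convexity = Σ t(t+1)·PV / [P·(1+y)²] = 43,303.5339 / (926.9103 × 1.119364) = 41.73633.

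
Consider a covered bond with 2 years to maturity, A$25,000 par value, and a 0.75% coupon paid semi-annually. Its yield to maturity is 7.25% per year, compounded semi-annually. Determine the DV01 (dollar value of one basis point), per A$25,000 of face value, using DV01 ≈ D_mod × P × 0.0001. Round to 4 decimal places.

A$4.2252

Periodic yield y = 0.03625.
  t   CF        PV=CF/(1+0.03625)^t    t·PV
  1        93.75        90.4704        90.4704
  2        93.75        87.3056       174.6112
  3        93.75        84.2515       252.7545
  4    25,093.75    21,762.4303    87,049.7211
  Σ                 22,024.4578    87,567.5573
P = 22,024.4578; D_Mac = 3.97592 half-year periods = 1.98796 yrs; D_mod = 1.91842 yrs.
DV01 ≈ 1.91842 × 22,024.4578 × 0.0001 = 4.225214.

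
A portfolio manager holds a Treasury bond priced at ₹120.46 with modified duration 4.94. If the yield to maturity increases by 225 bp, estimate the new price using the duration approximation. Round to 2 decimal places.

₹107.07

Duration approximation: ΔP/P ≈ -D_mod · Δy = -4.94 × (+0.0225) = -0.111150.
New price ≈ 120.46 × (1 - 0.111150) = 107.070871.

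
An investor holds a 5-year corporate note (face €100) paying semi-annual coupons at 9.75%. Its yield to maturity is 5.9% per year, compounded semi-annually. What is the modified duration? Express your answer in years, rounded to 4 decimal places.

4.0327 years

Periodic yield y = 0.0295. First find Macaulay duration:
  t   CF        PV=CF/(1+0.0295)^t    t·PV
  1        4.875         4.7353         4.7353
  2        4.875         4.5996         9.1992
  3        4.875         4.4678        13.4035
  4        4.875         4.3398        17.3592
  5        4.875         4.2154        21.0772
  6        4.875         4.0946        24.5679
  7        4.875         3.9773        27.8412
  8        4.875         3.8633        30.9068
  9        4.875         3.7526        33.7738
  10     104.875        78.4167       784.1668
  Σ                    116.4626       967.0309
P = 116.4626; Macaulay duration = 967.0309 / 116.4626 = 8.30336 half-year periods = 4.15168 years.
Modified duration = D_Mac / (1 + y) = 4.15168 / 1.0295 = 4.03271 years.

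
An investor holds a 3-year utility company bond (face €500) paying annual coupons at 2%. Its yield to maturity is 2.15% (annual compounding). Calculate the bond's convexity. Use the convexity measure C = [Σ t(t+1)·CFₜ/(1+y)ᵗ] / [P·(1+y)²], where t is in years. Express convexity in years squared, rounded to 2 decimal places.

11.20

With y = 0.0215:
  t   CF        PV=CF/(1+0.0215)^t    t·PV        t(t+1)·PV
  1        10.00         9.7895         9.7895          19.5791
  2        10.00         9.5835        19.1670          57.5009
  3       510.00       478.4704     1,435.4112       5,741.6446
  Σ                    497.8434     1,464.3676       5,818.7246
P = 497.8434.
Convexity = Σ t(t+1)·PV / [P·(1+y)²] = 5,818.7246 / (497.8434 × 1.043462) = 11.20104.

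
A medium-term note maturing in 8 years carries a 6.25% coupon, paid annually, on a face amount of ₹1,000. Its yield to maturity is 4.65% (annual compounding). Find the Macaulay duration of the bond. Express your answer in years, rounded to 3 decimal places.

6.614 years

Periodic yield y = 0.0465. Discount each cash flow and weight by its year:
  t   CF        PV=CF/(1+0.0465)^t    t·PV
  1        62.50        59.7229        59.7229
  2        62.50        57.0692       114.1383
  3        62.50        54.5334       163.6001
  4        62.50        52.1102       208.4410
  5        62.50        49.7948       248.9739
  6        62.50        47.5822       285.4933
  7        62.50        45.4680       318.2757
  8     1,062.50       738.6098     5,908.8786
  Σ                  1,104.8904     7,307.5237
Price P = Σ PV = 1,104.8904.
Macaulay duration = Σ(t·PV) / P = 7,307.5237 / 1,104.8904 = 6.61380 years.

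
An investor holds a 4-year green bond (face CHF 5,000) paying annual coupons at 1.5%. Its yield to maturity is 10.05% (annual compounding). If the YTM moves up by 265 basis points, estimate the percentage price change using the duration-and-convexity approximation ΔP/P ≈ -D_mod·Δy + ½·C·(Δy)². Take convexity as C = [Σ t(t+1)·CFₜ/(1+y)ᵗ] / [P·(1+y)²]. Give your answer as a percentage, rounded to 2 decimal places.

With y = 0.1005:
  t   CF        PV=CF/(1+0.1005)^t    t·PV        t(t+1)·PV
  1        75.00        68.1508        68.1508         136.3017
  2        75.00        61.9272       123.8543         371.5630
  3        75.00        56.2718       168.8155         675.2621
  4     5,075.00     3,459.9981    13,839.9924      69,199.9618
  Σ                  3,646.3479    14,200.8130      70,383.0885
P = 3,646.3479; D_Mac = 3.89453 yrs; D_mod = 3.53887 yrs; C = 15.93786.
Duration effect: -3.53887 × (+0.0265) = -0.093780
Convexity effect: 0.5 × 15.93786 × (0.0265)² = +0.0055962
ΔP/P ≈ -0.093780 + 0.0055962 = -0.088184 = -8.8184%.

-8.82%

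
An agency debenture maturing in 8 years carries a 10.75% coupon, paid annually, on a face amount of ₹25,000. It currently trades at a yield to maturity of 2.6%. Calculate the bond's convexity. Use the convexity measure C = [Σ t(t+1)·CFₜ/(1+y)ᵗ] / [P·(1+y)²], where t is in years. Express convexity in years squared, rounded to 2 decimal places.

With y = 0.026:
  t   CF        PV=CF/(1+0.026)^t    t·PV        t(t+1)·PV
  1     2,687.50     2,619.3957     2,619.3957       5,238.7914
  2     2,687.50     2,553.0173     5,106.0345      15,318.1036
  3     2,687.50     2,488.3209     7,464.9628      29,859.8510
  4     2,687.50     2,425.2641     9,701.0562      48,505.2811
  5     2,687.50     2,363.8051    11,819.0256      70,914.1536
  6     2,687.50     2,303.9036    13,823.4218      96,763.9523
  7     2,687.50     2,245.5201    15,718.6407     125,749.1258
  8    27,687.50    22,547.8355   180,382.6839   1,623,444.1547
  Σ                 39,547.0623   246,635.2211   2,015,793.4134
P = 39,547.0623.
Convexity = Σ t(t+1)·PV / [P·(1+y)²] = 2,015,793.4134 / (39,547.0623 × 1.052676) = 48.42137.

48.42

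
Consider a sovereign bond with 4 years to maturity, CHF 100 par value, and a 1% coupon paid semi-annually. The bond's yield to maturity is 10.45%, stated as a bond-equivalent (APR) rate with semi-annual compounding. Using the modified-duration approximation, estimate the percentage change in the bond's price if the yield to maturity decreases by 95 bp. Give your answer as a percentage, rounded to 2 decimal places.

Periodic yield y = 0.05225. Modified duration first:
  t   CF        PV=CF/(1+0.05225)^t    t·PV
  1         0.50         0.4752         0.4752
  2         0.50         0.4516         0.9032
  3         0.50         0.4292         1.2875
  4         0.50         0.4078         1.6314
  5         0.50         0.3876         1.9380
  6         0.50         0.3683         2.2101
  7         0.50         0.3501         2.4504
  8       100.50        66.8674       534.9394
  Σ                     69.7372       545.8350
P = 69.7372; D_Mac = 7.82703 half-year periods = 3.91352 yrs; D_mod = 3.91352/(1+0.05225) = 3.71919 yrs.
ΔP/P ≈ -D_mod · Δy = -3.71919 × (-0.0095) = +0.035332 = +3.5332%.

+3.53%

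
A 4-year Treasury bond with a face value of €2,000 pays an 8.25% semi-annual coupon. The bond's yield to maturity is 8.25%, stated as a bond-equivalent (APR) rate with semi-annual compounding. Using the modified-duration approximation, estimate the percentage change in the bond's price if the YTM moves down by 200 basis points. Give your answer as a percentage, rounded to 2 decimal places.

+6.70%

Periodic yield y = 0.04125. Modified duration first:
  t   CF        PV=CF/(1+0.04125)^t    t·PV
  1        82.50        79.2317        79.2317
  2        82.50        76.0929       152.1857
  3        82.50        73.0784       219.2351
  4        82.50        70.1833       280.7333
  5        82.50        67.4029       337.0147
  6        82.50        64.7327       388.3963
  7        82.50        62.1683       435.1780
  8     2,082.50     1,507.1098    12,056.8784
  Σ                  2,000.0000    13,948.8533
P = 2,000.0000; D_Mac = 6.97443 half-year periods = 3.48721 yrs; D_mod = 3.48721/(1+0.04125) = 3.34906 yrs.
ΔP/P ≈ -D_mod · Δy = -3.34906 × (-0.02) = +0.066981 = +6.6981%.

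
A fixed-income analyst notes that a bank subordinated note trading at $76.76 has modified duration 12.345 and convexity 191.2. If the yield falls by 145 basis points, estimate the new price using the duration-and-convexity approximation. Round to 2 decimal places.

Duration effect: -D_mod·Δy = -12.345 × (-0.0145) = +0.1790025
Convexity effect: ½·C·(Δy)² = 0.5 × 191.2 × (-0.0145)² = +0.0200999
ΔP/P ≈ +0.1790025 + 0.0200999 = +0.1991024
New price ≈ 76.76 × (1 + 0.1991024) = 92.043100224.

$92.04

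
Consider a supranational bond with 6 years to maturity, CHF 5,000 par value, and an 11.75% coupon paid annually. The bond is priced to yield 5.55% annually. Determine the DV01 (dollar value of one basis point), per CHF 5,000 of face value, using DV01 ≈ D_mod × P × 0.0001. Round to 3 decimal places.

CHF 2.983

Periodic yield y = 0.0555.
  t   CF        PV=CF/(1+0.0555)^t    t·PV
  1       587.50       556.6082       556.6082
  2       587.50       527.3408     1,054.6817
  3       587.50       499.6123     1,498.8370
  4       587.50       473.3419     1,893.3675
  5       587.50       448.4527     2,242.2637
  6     5,587.50     4,040.8070    24,244.8421
  Σ                  6,546.1630    31,490.6002
P = 6,546.1630; D_Mac = 4.81054 yrs; D_mod = 4.55760 yrs.
DV01 ≈ 4.55760 × 6,546.1630 × 0.0001 = 2.983477.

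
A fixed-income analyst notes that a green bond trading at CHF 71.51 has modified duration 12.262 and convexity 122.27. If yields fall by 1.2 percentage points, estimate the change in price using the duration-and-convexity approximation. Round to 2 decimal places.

+CHF 11.15

Duration effect: -D_mod·Δy = -12.262 × (-0.012) = +0.147144
Convexity effect: ½·C·(Δy)² = 0.5 × 122.27 × (-0.012)² = +0.00880344
ΔP/P ≈ +0.147144 + 0.00880344 = +0.15594744
ΔP ≈ 71.51 × (+0.15594744) = +11.1518014344.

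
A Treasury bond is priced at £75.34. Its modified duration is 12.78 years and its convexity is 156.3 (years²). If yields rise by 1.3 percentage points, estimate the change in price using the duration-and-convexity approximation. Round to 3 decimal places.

-£11.522

Duration effect: -D_mod·Δy = -12.78 × (+0.013) = -0.166140
Convexity effect: ½·C·(Δy)² = 0.5 × 156.3 × (0.013)² = +0.01320735
ΔP/P ≈ -0.166140 + 0.01320735 = -0.15293265
ΔP ≈ 75.34 × (-0.15293265) = -11.521945851.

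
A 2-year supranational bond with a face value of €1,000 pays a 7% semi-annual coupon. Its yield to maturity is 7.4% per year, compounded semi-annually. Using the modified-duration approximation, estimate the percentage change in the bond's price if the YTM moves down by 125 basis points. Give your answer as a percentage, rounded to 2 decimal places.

Periodic yield y = 0.037. Modified duration first:
  t   CF        PV=CF/(1+0.037)^t    t·PV
  1        35.00        33.7512        33.7512
  2        35.00        32.5470        65.0939
  3        35.00        31.3857        94.1571
  4     1,035.00       895.0047     3,580.0189
  Σ                    992.6886     3,773.0211
P = 992.6886; D_Mac = 3.80081 half-year periods = 1.90041 yrs; D_mod = 1.90041/(1+0.037) = 1.83260 yrs.
ΔP/P ≈ -D_mod · Δy = -1.83260 × (-0.0125) = +0.022907 = +2.2907%.

+2.29%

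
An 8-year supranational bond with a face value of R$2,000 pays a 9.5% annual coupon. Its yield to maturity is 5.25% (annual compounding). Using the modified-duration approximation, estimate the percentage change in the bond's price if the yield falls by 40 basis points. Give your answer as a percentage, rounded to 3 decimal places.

+2.356%

Periodic yield y = 0.0525. Modified duration first:
  t   CF        PV=CF/(1+0.0525)^t    t·PV
  1       190.00       180.5226       180.5226
  2       190.00       171.5179       343.0358
  3       190.00       162.9624       488.8871
  4       190.00       154.8336       619.3344
  5       190.00       147.1103       735.5515
  6       190.00       139.7723       838.6335
  7       190.00       132.8002       929.6017
  8     2,190.00     1,454.3445    11,634.7556
  Σ                  2,543.8636    15,770.3221
P = 2,543.8636; D_Mac = 6.19936 yrs; D_mod = 6.19936/(1+0.0525) = 5.89013 yrs.
ΔP/P ≈ -D_mod · Δy = -5.89013 × (-0.004) = +0.023561 = +2.3561%.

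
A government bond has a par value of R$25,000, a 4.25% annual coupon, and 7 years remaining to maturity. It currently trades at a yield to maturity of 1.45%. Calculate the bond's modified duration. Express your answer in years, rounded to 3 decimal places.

Periodic yield y = 0.0145. First find Macaulay duration:
  t   CF        PV=CF/(1+0.0145)^t    t·PV
  1     1,062.50     1,047.3139     1,047.3139
  2     1,062.50     1,032.3449     2,064.6899
  3     1,062.50     1,017.5899     3,052.7697
  4     1,062.50     1,003.0457     4,012.1829
  5     1,062.50       988.7094     4,943.5472
  6     1,062.50       974.5781     5,847.4684
  7    26,062.50    23,564.1464   164,949.0250
  Σ                 29,627.7284   185,916.9970
P = 29,627.7284; Macaulay duration = 185,916.9970 / 29,627.7284 = 6.27510 years.
Modified duration = D_Mac / (1 + y) = 6.27510 / 1.0145 = 6.18541 years.

6.185 years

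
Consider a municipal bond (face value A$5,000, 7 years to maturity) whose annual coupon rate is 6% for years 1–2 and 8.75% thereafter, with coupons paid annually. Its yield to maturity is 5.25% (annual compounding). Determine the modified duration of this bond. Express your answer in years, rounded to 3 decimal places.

Periodic yield y = 0.0525. First find Macaulay duration:
  t   CF        PV=CF/(1+0.0525)^t    t·PV
  1       300.00       285.0356       285.0356
  2       300.00       270.8177       541.6354
  3       437.50       375.2423     1,125.7268
  4       437.50       356.5247     1,426.0989
  5       437.50       338.7408     1,693.7041
  6       437.50       321.8440     1,931.0641
  7     5,437.50     3,800.5333    26,603.7329
  Σ                  5,748.7384    33,606.9977
P = 5,748.7384; Macaulay duration = 33,606.9977 / 5,748.7384 = 5.84598 years.
Modified duration = D_Mac / (1 + y) = 5.84598 / 1.0525 = 5.55437 years.

5.554 years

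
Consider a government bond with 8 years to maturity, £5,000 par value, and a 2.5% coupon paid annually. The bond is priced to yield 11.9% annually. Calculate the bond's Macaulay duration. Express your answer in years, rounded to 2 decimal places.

Periodic yield y = 0.119. Discount each cash flow and weight by its year:
  t   CF        PV=CF/(1+0.119)^t    t·PV
  1       125.00       111.7069       111.7069
  2       125.00        99.8274       199.6548
  3       125.00        89.2113       267.6338
  4       125.00        79.7241       318.8964
  5       125.00        71.2459       356.2293
  6       125.00        63.6692       382.0153
  7       125.00        56.8983       398.2882
  8     5,125.00     2,084.7461    16,677.9691
  Σ                  2,657.0292    18,712.3938
Price P = Σ PV = 2,657.0292.
Macaulay duration = Σ(t·PV) / P = 18,712.3938 / 2,657.0292 = 7.04260 years.

7.04 years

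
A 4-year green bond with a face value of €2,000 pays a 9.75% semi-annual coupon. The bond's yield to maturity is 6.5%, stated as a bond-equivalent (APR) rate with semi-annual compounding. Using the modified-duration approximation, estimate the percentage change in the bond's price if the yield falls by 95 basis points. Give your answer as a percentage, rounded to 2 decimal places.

+3.17%

Periodic yield y = 0.0325. Modified duration first:
  t   CF        PV=CF/(1+0.0325)^t    t·PV
  1        97.50        94.4310        94.4310
  2        97.50        91.4586       182.9172
  3        97.50        88.5797       265.7392
  4        97.50        85.7915       343.1661
  5        97.50        83.0911       415.4553
  6        97.50        80.4756       482.8536
  7        97.50        77.9425       545.5973
  8     2,097.50     1,623.9830    12,991.8642
  Σ                  2,225.7530    15,322.0240
P = 2,225.7530; D_Mac = 6.88397 half-year periods = 3.44199 yrs; D_mod = 3.44199/(1+0.0325) = 3.33364 yrs.
ΔP/P ≈ -D_mod · Δy = -3.33364 × (-0.0095) = +0.031670 = +3.1670%.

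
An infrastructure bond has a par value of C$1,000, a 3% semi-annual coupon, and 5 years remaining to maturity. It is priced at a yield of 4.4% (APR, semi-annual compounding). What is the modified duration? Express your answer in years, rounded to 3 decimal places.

Periodic yield y = 0.022. First find Macaulay duration:
  t   CF        PV=CF/(1+0.022)^t    t·PV
  1        15.00        14.6771        14.6771
  2        15.00        14.3612        28.7223
  3        15.00        14.0520        42.1560
  4        15.00        13.7495        54.9981
  5        15.00        13.4535        67.2677
  6        15.00        13.1639        78.9836
  7        15.00        12.8806        90.1640
  8        15.00        12.6033       100.8264
  9        15.00        12.3320       110.9879
  10    1,015.00       816.5017     8,165.0168
  Σ                    937.7748     8,753.8000
P = 937.7748; Macaulay duration = 8,753.8000 / 937.7748 = 9.33465 half-year periods = 4.66733 years.
Modified duration = D_Mac / (1 + y) = 4.66733 / 1.022 = 4.56685 years.

4.567 years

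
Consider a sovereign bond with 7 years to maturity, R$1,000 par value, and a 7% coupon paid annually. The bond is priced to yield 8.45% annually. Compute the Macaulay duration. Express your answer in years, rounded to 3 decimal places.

5.712 years

Periodic yield y = 0.0845. Discount each cash flow and weight by its year:
  t   CF        PV=CF/(1+0.0845)^t    t·PV
  1        70.00        64.5459        64.5459
  2        70.00        59.5167       119.0334
  3        70.00        54.8794       164.6382
  4        70.00        50.6034       202.4137
  5        70.00        46.6606       233.3030
  6        70.00        43.0250       258.1499
  7     1,070.00       606.4247     4,244.9729
  Σ                    925.6557     5,287.0569
Price P = Σ PV = 925.6557.
Macaulay duration = Σ(t·PV) / P = 5,287.0569 / 925.6557 = 5.71169 years.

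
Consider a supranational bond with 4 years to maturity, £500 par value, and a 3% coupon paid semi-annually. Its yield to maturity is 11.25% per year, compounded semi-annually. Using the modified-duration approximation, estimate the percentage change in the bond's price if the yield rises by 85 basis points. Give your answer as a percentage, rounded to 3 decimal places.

-3.024%

Periodic yield y = 0.05625. Modified duration first:
  t   CF        PV=CF/(1+0.05625)^t    t·PV
  1         7.50         7.1006         7.1006
  2         7.50         6.7225        13.4449
  3         7.50         6.3645        19.0934
  4         7.50         6.0255        24.1021
  5         7.50         5.7046        28.5232
  6         7.50         5.4008        32.4050
  7         7.50         5.1132        35.7925
  8       507.50       327.5686     2,620.5488
  Σ                    370.0003     2,781.0105
P = 370.0003; D_Mac = 7.51624 half-year periods = 3.75812 yrs; D_mod = 3.75812/(1+0.05625) = 3.55798 yrs.
ΔP/P ≈ -D_mod · Δy = -3.55798 × (+0.0085) = -0.030243 = -3.0243%.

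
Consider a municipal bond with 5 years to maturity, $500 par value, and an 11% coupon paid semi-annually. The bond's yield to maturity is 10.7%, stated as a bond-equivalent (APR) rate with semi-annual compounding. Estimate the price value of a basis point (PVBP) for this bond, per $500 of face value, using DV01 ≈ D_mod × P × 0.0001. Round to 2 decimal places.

$0.19

Periodic yield y = 0.0535.
  t   CF        PV=CF/(1+0.0535)^t    t·PV
  1        27.50        26.1035        26.1035
  2        27.50        24.7778        49.5557
  3        27.50        23.5196        70.5587
  4        27.50        22.3252        89.3006
  5        27.50        21.1914       105.9571
  6        27.50        20.1153       120.6915
  7        27.50        19.0937       133.6562
  8        27.50        18.1241       144.9928
  9        27.50        17.2037       154.8333
  10      527.50       313.2399     3,132.3989
  Σ                    505.6941     4,028.0482
P = 505.6941; D_Mac = 7.96538 half-year periods = 3.98269 yrs; D_mod = 3.78044 yrs.
DV01 ≈ 3.78044 × 505.6941 × 0.0001 = 0.191175.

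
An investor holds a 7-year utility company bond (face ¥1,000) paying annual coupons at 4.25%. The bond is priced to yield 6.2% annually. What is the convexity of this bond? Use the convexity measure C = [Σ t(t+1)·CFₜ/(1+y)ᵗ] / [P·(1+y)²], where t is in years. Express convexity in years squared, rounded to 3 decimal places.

41.658

With y = 0.062:
  t   CF        PV=CF/(1+0.062)^t    t·PV        t(t+1)·PV
  1        42.50        40.0188        40.0188          80.0377
  2        42.50        37.6825        75.3650         226.0951
  3        42.50        35.4826       106.4478         425.7911
  4        42.50        33.4111       133.6444         668.2221
  5        42.50        31.4606       157.3028         943.8166
  6        42.50        29.6239       177.7432       1,244.2026
  7     1,042.50       684.2337     4,789.6357      38,317.0860
  Σ                    891.9132     5,480.1578      41,905.2512
P = 891.9132.
Convexity = Σ t(t+1)·PV / [P·(1+y)²] = 41,905.2512 / (891.9132 × 1.127844) = 41.65785.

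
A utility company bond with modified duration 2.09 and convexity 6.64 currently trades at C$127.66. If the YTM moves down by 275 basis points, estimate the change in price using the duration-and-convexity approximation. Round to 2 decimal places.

+C$7.66

Duration effect: -D_mod·Δy = -2.09 × (-0.0275) = +0.057475
Convexity effect: ½·C·(Δy)² = 0.5 × 6.64 × (-0.0275)² = +0.00251075
ΔP/P ≈ +0.057475 + 0.00251075 = +0.05998575
ΔP ≈ 127.66 × (+0.05998575) = +7.657780845.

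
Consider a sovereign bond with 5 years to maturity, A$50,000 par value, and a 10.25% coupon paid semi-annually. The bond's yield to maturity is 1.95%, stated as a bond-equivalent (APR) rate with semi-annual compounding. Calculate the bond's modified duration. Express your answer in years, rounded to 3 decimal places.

4.161 years

Periodic yield y = 0.00975. First find Macaulay duration:
  t   CF        PV=CF/(1+0.00975)^t    t·PV
  1     2,562.50     2,537.7569     2,537.7569
  2     2,562.50     2,513.2527     5,026.5053
  3     2,562.50     2,488.9851     7,466.9552
  4     2,562.50     2,464.9518     9,859.8071
  5     2,562.50     2,441.1506    12,205.7528
  6     2,562.50     2,417.5792    14,505.4750
  7     2,562.50     2,394.2354    16,759.6475
  8     2,562.50     2,371.1170    18,968.9358
  9     2,562.50     2,348.2218    21,133.9963
  10   52,562.50    47,702.0886   477,020.8860
  Σ                 69,679.3388   585,485.7178
P = 69,679.3388; Macaulay duration = 585,485.7178 / 69,679.3388 = 8.40257 half-year periods = 4.20129 years.
Modified duration = D_Mac / (1 + y) = 4.20129 / 1.00975 = 4.16072 years.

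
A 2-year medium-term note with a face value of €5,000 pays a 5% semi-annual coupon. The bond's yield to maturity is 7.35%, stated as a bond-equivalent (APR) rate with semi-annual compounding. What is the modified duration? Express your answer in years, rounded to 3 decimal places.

Periodic yield y = 0.03675. First find Macaulay duration:
  t   CF        PV=CF/(1+0.03675)^t    t·PV
  1       125.00       120.5691       120.5691
  2       125.00       116.2952       232.5905
  3       125.00       112.1729       336.5186
  4     5,125.00     4,436.0629    17,744.2515
  Σ                  4,785.1001    18,433.9297
P = 4,785.1001; Macaulay duration = 18,433.9297 / 4,785.1001 = 3.85236 half-year periods = 1.92618 years.
Modified duration = D_Mac / (1 + y) = 1.92618 / 1.03675 = 1.85790 years.

1.858 years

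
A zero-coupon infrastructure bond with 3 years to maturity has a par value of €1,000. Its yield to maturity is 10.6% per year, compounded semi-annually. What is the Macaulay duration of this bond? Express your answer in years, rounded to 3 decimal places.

3.000 years

A zero-coupon bond has a single cash flow at maturity, so its Macaulay duration equals its maturity: 3 years.
(Equivalently: 6 semi-annual periods ÷ 2 = 3 years.)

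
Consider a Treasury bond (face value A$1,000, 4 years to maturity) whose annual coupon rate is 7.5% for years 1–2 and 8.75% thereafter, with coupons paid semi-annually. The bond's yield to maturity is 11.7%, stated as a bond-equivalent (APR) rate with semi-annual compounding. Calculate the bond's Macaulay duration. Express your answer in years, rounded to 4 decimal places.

3.4827 years

Periodic yield y = 0.0585. Discount each cash flow and weight by its period:
  t   CF        PV=CF/(1+0.0585)^t    t·PV
  1        37.50        35.4275        35.4275
  2        37.50        33.4695        66.9390
  3        37.50        31.6198        94.8593
  4        37.50        29.8722       119.4890
  5        43.75        32.9248       164.6242
  6        43.75        31.1052       186.6312
  7        43.75        29.3861       205.7027
  8     1,043.75       662.3226     5,298.5810
  Σ                    886.1278     6,172.2539
Price P = Σ PV = 886.1278.
Macaulay duration = Σ(t·PV) / P = 6,172.2539 / 886.1278 = 6.96542 half-year periods.
In years: 6.96542 / 2 = 3.48271 years.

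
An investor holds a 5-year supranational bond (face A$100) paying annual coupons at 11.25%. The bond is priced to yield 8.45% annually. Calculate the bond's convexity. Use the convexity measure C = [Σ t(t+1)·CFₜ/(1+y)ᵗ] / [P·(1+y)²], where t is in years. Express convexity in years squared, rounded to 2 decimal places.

With y = 0.0845:
  t   CF        PV=CF/(1+0.0845)^t    t·PV        t(t+1)·PV
  1        11.25        10.3734        10.3734          20.7469
  2        11.25         9.5652        19.1304          57.3911
  3        11.25         8.8199        26.4597         105.8388
  4        11.25         8.1327        32.5308         162.6538
  5       111.25        74.1570       370.7851       2,224.7104
  Σ                    111.0482       459.2794       2,571.3411
P = 111.0482.
Convexity = Σ t(t+1)·PV / [P·(1+y)²] = 2,571.3411 / (111.0482 × 1.176140) = 19.68742.

19.69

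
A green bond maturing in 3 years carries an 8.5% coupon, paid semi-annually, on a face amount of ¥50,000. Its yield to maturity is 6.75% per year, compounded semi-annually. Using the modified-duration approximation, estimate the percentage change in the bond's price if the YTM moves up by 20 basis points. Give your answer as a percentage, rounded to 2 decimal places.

Periodic yield y = 0.03375. Modified duration first:
  t   CF        PV=CF/(1+0.03375)^t    t·PV
  1     2,125.00     2,055.6227     2,055.6227
  2     2,125.00     1,988.5105     3,977.0210
  3     2,125.00     1,923.5894     5,770.7681
  4     2,125.00     1,860.7878     7,443.1511
  5     2,125.00     1,800.0365     9,000.1827
  6    52,125.00    42,712.2975   256,273.7849
  Σ                 52,340.8444   284,520.5305
P = 52,340.8444; D_Mac = 5.43592 half-year periods = 2.71796 yrs; D_mod = 2.71796/(1+0.03375) = 2.62922 yrs.
ΔP/P ≈ -D_mod · Δy = -2.62922 × (+0.002) = -0.005258 = -0.5258%.

-0.53%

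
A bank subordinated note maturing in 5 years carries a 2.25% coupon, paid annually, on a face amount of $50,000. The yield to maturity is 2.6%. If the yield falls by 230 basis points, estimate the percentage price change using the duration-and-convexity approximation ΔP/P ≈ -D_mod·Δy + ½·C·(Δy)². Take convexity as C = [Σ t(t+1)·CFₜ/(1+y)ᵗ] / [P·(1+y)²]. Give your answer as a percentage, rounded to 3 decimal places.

With y = 0.026:
  t   CF        PV=CF/(1+0.026)^t    t·PV        t(t+1)·PV
  1     1,125.00     1,096.4912     1,096.4912       2,192.9825
  2     1,125.00     1,068.7049     2,137.4098       6,412.2294
  3     1,125.00     1,041.6227     3,124.8681      12,499.4725
  4     1,125.00     1,015.2268     4,060.9073      20,304.5363
  5    51,125.00    44,967.2695   224,836.3475   1,349,018.0849
  Σ                 49,189.3151   235,256.0239   1,390,427.3056
P = 49,189.3151; D_Mac = 4.78267 yrs; D_mod = 4.66147 yrs; C = 26.85238.
Duration effect: -4.66147 × (-0.023) = +0.107214
Convexity effect: 0.5 × 26.85238 × (-0.023)² = +0.0071025
ΔP/P ≈ +0.107214 + 0.0071025 = +0.114316 = +11.4316%.

+11.432%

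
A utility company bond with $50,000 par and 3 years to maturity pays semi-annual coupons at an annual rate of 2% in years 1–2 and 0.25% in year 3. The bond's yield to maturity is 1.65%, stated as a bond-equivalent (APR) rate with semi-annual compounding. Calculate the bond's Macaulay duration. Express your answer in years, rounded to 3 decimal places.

2.930 years

Periodic yield y = 0.00825. Discount each cash flow and weight by its period:
  t   CF        PV=CF/(1+0.00825)^t    t·PV
  1       500.00       495.9088       495.9088
  2       500.00       491.8510       983.7020
  3       500.00       487.8264     1,463.4792
  4       500.00       483.8348     1,935.3391
  5        62.50        59.9845       299.9224
  6    50,062.50    47,654.4157   285,926.4945
  Σ                 49,673.8211   291,104.8459
Price P = Σ PV = 49,673.8211.
Macaulay duration = Σ(t·PV) / P = 291,104.8459 / 49,673.8211 = 5.86033 half-year periods.
In years: 5.86033 / 2 = 2.93016 years.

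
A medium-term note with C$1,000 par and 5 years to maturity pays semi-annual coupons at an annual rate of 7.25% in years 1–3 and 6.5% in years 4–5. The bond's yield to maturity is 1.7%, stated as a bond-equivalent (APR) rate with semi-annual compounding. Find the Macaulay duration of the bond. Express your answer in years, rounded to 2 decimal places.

4.38 years

Periodic yield y = 0.0085. Discount each cash flow and weight by its period:
  t   CF        PV=CF/(1+0.0085)^t    t·PV
  1        36.25        35.9445        35.9445
  2        36.25        35.6415        71.2830
  3        36.25        35.3411       106.0234
  4        36.25        35.0433       140.1730
  5        36.25        34.7479       173.7395
  6        36.25        34.4550       206.7302
  7        32.50        30.6304       214.4125
  8        32.50        30.3722       242.9775
  9        32.50        30.1162       271.0458
  10    1,032.50       948.7047     9,487.0466
  Σ                  1,250.9967    10,949.3760
Price P = Σ PV = 1,250.9967.
Macaulay duration = Σ(t·PV) / P = 10,949.3760 / 1,250.9967 = 8.75252 half-year periods.
In years: 8.75252 / 2 = 4.37626 years.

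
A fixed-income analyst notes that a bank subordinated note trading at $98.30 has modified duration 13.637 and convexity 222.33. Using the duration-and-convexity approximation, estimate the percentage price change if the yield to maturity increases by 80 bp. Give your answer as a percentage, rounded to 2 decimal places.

Duration effect: -D_mod·Δy = -13.637 × (+0.008) = -0.109096
Convexity effect: ½·C·(Δy)² = 0.5 × 222.33 × (0.008)² = +0.00711456
ΔP/P ≈ -0.109096 + 0.00711456 = -0.10198144
= -10.198144%.

-10.20%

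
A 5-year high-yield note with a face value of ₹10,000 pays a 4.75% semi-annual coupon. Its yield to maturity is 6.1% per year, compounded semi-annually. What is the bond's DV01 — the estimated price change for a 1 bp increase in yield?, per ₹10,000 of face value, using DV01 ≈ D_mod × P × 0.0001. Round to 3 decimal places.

₹4.108

Periodic yield y = 0.0305.
  t   CF        PV=CF/(1+0.0305)^t    t·PV
  1       237.50       230.4706       230.4706
  2       237.50       223.6493       447.2987
  3       237.50       217.0299       651.0898
  4       237.50       210.6064       842.4257
  5       237.50       204.3731     1,021.8653
  6       237.50       198.3242     1,189.9450
  7       237.50       192.4543     1,347.1802
  8       237.50       186.7582     1,494.0655
  9       237.50       181.2307     1,631.0759
  10   10,237.50     7,580.7811    75,807.8105
  Σ                  9,425.6778    84,663.2271
P = 9,425.6778; D_Mac = 8.98219 half-year periods = 4.49109 yrs; D_mod = 4.35817 yrs.
DV01 ≈ 4.35817 × 9,425.6778 × 0.0001 = 4.107871.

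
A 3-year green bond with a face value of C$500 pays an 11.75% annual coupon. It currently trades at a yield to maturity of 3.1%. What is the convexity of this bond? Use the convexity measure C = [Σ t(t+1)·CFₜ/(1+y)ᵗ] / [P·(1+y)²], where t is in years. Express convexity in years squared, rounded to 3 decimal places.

9.926

With y = 0.031:
  t   CF        PV=CF/(1+0.031)^t    t·PV        t(t+1)·PV
  1        58.75        56.9835        56.9835         113.9670
  2        58.75        55.2701       110.5403         331.6208
  3       558.75       509.8490     1,529.5469       6,118.1876
  Σ                    622.1026     1,697.0707       6,563.7754
P = 622.1026.
Convexity = Σ t(t+1)·PV / [P·(1+y)²] = 6,563.7754 / (622.1026 × 1.062961) = 9.92600.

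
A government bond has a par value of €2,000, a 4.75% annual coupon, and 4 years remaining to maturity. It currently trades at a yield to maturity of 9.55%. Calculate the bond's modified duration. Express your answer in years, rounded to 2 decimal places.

Periodic yield y = 0.0955. First find Macaulay duration:
  t   CF        PV=CF/(1+0.0955)^t    t·PV
  1        95.00        86.7184        86.7184
  2        95.00        79.1587       158.3175
  3        95.00        72.2581       216.7743
  4     2,095.00     1,454.5696     5,818.2783
  Σ                  1,692.7048     6,280.0884
P = 1,692.7048; Macaulay duration = 6,280.0884 / 1,692.7048 = 3.71009 years.
Modified duration = D_Mac / (1 + y) = 3.71009 / 1.0955 = 3.38666 years.

3.39 years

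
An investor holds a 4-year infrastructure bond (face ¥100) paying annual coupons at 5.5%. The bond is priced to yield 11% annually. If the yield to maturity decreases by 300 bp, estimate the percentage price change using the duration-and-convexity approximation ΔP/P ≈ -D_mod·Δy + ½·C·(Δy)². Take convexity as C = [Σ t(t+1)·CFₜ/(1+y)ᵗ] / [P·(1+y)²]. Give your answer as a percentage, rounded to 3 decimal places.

+10.554%

With y = 0.11:
  t   CF        PV=CF/(1+0.11)^t    t·PV        t(t+1)·PV
  1         5.50         4.9550         4.9550           9.9099
  2         5.50         4.4639         8.9278          26.7835
  3         5.50         4.0216        12.0647          48.2586
  4       105.50        69.4961       277.9845       1,389.9224
  Σ                     82.9365       303.9319       1,474.8744
P = 82.9365; D_Mac = 3.66463 yrs; D_mod = 3.30147 yrs; C = 14.43322.
Duration effect: -3.30147 × (-0.03) = +0.099044
Convexity effect: 0.5 × 14.43322 × (-0.03)² = +0.0064949
ΔP/P ≈ +0.099044 + 0.0064949 = +0.105539 = +10.5539%.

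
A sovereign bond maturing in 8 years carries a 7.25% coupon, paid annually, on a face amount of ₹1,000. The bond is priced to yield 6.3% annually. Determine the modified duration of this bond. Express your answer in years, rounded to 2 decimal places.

6.02 years

Periodic yield y = 0.063. First find Macaulay duration:
  t   CF        PV=CF/(1+0.063)^t    t·PV
  1        72.50        68.2032        68.2032
  2        72.50        64.1611       128.3221
  3        72.50        60.3585       181.0754
  4        72.50        56.7812       227.1250
  5        72.50        53.4160       267.0802
  6        72.50        50.2503       301.5016
  7        72.50        47.2721       330.9049
  8     1,072.50       657.8565     5,262.8522
  Σ                  1,058.2989     6,767.0646
P = 1,058.2989; Macaulay duration = 6,767.0646 / 1,058.2989 = 6.39428 years.
Modified duration = D_Mac / (1 + y) = 6.39428 / 1.063 = 6.01532 years.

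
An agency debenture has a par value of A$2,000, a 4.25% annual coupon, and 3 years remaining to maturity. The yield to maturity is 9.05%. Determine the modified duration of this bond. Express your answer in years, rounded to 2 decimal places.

Periodic yield y = 0.0905. First find Macaulay duration:
  t   CF        PV=CF/(1+0.0905)^t    t·PV
  1        85.00        77.9459        77.9459
  2        85.00        71.4772       142.9544
  3     2,085.00     1,607.7890     4,823.3670
  Σ                  1,757.2121     5,044.2673
P = 1,757.2121; Macaulay duration = 5,044.2673 / 1,757.2121 = 2.87061 years.
Modified duration = D_Mac / (1 + y) = 2.87061 / 1.0905 = 2.63238 years.

2.63 years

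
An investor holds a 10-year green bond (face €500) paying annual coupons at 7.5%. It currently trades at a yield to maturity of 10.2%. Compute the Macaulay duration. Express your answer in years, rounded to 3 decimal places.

Periodic yield y = 0.102. Discount each cash flow and weight by its year:
  t   CF        PV=CF/(1+0.102)^t    t·PV
  1        37.50        34.0290        34.0290
  2        37.50        30.8793        61.7587
  3        37.50        28.0212        84.0636
  4        37.50        25.4276       101.7103
  5        37.50        23.0740       115.3701
  6        37.50        20.9383       125.6299
  7        37.50        19.0003       133.0020
  8        37.50        17.2416       137.9331
  9        37.50        15.6458       140.8119
  10      537.50       203.4991     2,034.9911
  Σ                    417.7563     2,969.2997
Price P = Σ PV = 417.7563.
Macaulay duration = Σ(t·PV) / P = 2,969.2997 / 417.7563 = 7.10773 years.

7.108 years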